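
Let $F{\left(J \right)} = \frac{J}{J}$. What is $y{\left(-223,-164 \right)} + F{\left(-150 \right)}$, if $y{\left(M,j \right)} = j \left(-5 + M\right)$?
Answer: $37393$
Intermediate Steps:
$F{\left(J \right)} = 1$
$y{\left(-223,-164 \right)} + F{\left(-150 \right)} = - 164 \left(-5 - 223\right) + 1 = \left(-164\right) \left(-228\right) + 1 = 37392 + 1 = 37393$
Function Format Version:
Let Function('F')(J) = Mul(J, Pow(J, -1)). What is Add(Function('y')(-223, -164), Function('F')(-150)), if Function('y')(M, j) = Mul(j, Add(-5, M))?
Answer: 37393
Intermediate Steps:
Function('F')(J) = 1
Add(Function('y')(-223, -164), Function('F')(-150)) = Add(Mul(-164, Add(-5, -223)), 1) = Add(Mul(-164, -228), 1) = Add(37392, 1) = 37393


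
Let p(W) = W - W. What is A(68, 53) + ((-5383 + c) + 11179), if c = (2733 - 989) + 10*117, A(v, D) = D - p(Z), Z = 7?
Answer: 8763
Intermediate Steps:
p(W) = 0
A(v, D) = D (A(v, D) = D - 1*0 = D + 0 = D)
c = 2914 (c = 1744 + 1170 = 2914)
A(68, 53) + ((-5383 + c) + 11179) = 53 + ((-5383 + 2914) + 11179) = 53 + (-2469 + 11179) = 53 + 8710 = 8763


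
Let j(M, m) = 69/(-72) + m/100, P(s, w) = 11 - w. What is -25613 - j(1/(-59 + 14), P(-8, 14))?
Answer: -15367207/600 ≈ -25612.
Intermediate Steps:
j(M, m) = -23/24 + m/100 (j(M, m) = 69*(-1/72) + m*(1/100) = -23/24 + m/100)
-25613 - j(1/(-59 + 14), P(-8, 14)) = -25613 - (-23/24 + (11 - 1*14)/100) = -25613 - (-23/24 + (11 - 14)/100) = -25613 - (-23/24 + (1/100)*(-3)) = -25613 - (-23/24 - 3/100) = -25613 - 1*(-593/600) = -25613 + 593/600 = -15367207/600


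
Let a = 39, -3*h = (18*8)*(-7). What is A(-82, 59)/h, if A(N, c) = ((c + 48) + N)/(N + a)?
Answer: -25/14448 ≈ -0.0017303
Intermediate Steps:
h = 336 (h = -18*8*(-7)/3 = -48*(-7) = -1/3*(-1008) = 336)
A(N, c) = (48 + N + c)/(39 + N) (A(N, c) = ((c + 48) + N)/(N + 39) = ((48 + c) + N)/(39 + N) = (48 + N + c)/(39 + N))
A(-82, 59)/h = ((48 - 82 + 59)/(39 - 82))/336 = (25/(-43))*(1/336) = -1/43*25*(1/336) = -25/43*1/336 = -25/14448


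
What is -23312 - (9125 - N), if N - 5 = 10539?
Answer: -21893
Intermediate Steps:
N = 10544 (N = 5 + 10539 = 10544)
-23312 - (9125 - N) = -23312 - (9125 - 1*10544) = -23312 - (9125 - 10544) = -23312 - 1*(-1419) = -23312 + 1419 = -21893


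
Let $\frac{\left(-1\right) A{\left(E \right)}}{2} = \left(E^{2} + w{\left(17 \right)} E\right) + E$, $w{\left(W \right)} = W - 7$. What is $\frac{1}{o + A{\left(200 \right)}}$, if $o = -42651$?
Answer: $- \frac{1}{127051} \approx -7.8709 \cdot 10^{-6}$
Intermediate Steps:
$w{\left(W \right)} = -7 + W$
$A{\left(E \right)} = - 22 E - 2 E^{2}$ ($A{\left(E \right)} = - 2 \left(\left(E^{2} + \left(-7 + 17\right) E\right) + E\right) = - 2 \left(\left(E^{2} + 10 E\right) + E\right) = - 2 \left(E^{2} + 11 E\right) = - 22 E - 2 E^{2}$)
$\frac{1}{o + A{\left(200 \right)}} = \frac{1}{-42651 - 400 \left(11 + 200\right)} = \frac{1}{-42651 - 400 \cdot 211} = \frac{1}{-42651 - 84400} = \frac{1}{-127051} = - \frac{1}{127051}$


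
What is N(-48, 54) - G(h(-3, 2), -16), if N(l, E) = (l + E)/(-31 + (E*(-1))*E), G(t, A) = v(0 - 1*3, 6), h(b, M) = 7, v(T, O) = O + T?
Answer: -8847/2947 ≈ -3.0020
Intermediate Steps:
G(t, A) = 3 (G(t, A) = 6 + (0 - 1*3) = 6 + (0 - 3) = 6 - 3 = 3)
N(l, E) = (E + l)/(-31 - E²) (N(l, E) = (E + l)/(-31 + (-E)*E) = (E + l)/(-31 - E²))
N(-48, 54) - G(h(-3, 2), -16) = (-1*54 - 1*(-48))/(31 + 54²) - 1*3 = (-54 + 48)/(31 + 2916) - 3 = -6/2947 - 3 = -8847/2947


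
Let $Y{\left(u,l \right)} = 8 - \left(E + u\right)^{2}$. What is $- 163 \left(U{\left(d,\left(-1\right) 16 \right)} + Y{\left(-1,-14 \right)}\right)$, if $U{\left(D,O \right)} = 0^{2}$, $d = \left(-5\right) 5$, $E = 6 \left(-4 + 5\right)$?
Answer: $2771$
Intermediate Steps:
$E = 6$ ($E = 6 \cdot 1 = 6$)
$d = -25$
$U{\left(D,O \right)} = 0$
$Y{\left(u,l \right)} = 8 - \left(6 + u\right)^{2}$
$- 163 \left(U{\left(d,\left(-1\right) 16 \right)} + Y{\left(-1,-14 \right)}\right) = - 163 \left(0 + \left(8 - \left(6 - 1\right)^{2}\right)\right) = - 163 \left(0 + \left(8 - 5^{2}\right)\right) = - 163 \left(0 + \left(8 - 25\right)\right) = - 163 \left(0 - 17\right) = \left(-163\right) \left(-17\right) = 2771$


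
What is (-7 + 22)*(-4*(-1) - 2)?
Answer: 30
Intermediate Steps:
(-7 + 22)*(-4*(-1) - 2) = 15*(4 - 2) = 15*2 = 30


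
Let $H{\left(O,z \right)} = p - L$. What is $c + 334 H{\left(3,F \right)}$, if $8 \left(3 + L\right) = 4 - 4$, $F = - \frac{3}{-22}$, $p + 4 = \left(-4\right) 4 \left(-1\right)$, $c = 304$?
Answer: $5314$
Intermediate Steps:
$p = 12$ ($p = -4 + \left(-4\right) 4 \left(-1\right) = -4 - -16 = -4 + 16 = 12$)
$F = \frac{3}{22}$ ($F = \left(-3\right) \left(- \frac{1}{22}\right) = \frac{3}{22} \approx 0.13636$)
$L = -3$ ($L = -3 + \frac{4 - 4}{8} = -3 + \frac{1}{8} \cdot 0 = -3 + 0 = -3$)
$H{\left(O,z \right)} = 15$ ($H{\left(O,z \right)} = 12 - -3 = 12 + 3 = 15$)
$c + 334 H{\left(3,F \right)} = 304 + 334 \cdot 15 = 304 + 5010 = 5314$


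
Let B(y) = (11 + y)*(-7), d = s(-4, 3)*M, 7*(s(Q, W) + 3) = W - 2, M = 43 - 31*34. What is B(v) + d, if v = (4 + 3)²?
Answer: 17280/7 ≈ 2468.6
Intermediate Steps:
M = -1011 (M = 43 - 1054 = -1011)
s(Q, W) = -23/7 + W/7 (s(Q, W) = -3 + (W - 2)/7 = -3 + (-2 + W)/7 = -3 + (-2/7 + W/7) = -23/7 + W/7)
v = 49 (v = 7² = 49)
d = 20220/7 (d = (-23/7 + (⅐)*3)*(-1011) = (-23/7 + 3/7)*(-1011) = -20/7*(-1011) = 20220/7 ≈ 2888.6)
B(y) = -77 - 7*y
B(v) + d = (-77 - 7*49) + 20220/7 = (-77 - 343) + 20220/7 = -420 + 20220/7 = 17280/7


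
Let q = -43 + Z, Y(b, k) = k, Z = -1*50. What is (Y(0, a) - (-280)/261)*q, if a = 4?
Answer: -41044/87 ≈ -471.77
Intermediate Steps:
Z = -50
q = -93 (q = -43 - 50 = -93)
(Y(0, a) - (-280)/261)*q = (4 - (-280)/261)*(-93) = (4 - 1*(-280/261))*(-93) = (4 + 280/261)*(-93) = (1324/261)*(-93) = -41044/87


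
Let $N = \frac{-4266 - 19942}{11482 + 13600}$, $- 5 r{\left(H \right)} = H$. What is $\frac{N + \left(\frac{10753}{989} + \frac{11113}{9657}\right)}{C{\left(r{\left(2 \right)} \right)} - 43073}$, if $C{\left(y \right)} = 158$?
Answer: $- \frac{1324511550206}{5140197519542595} \approx -0.00025768$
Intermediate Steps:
$r{\left(H \right)} = - \frac{H}{5}$
$N = - \frac{12104}{12541}$ ($N = - \frac{24208}{25082} = \left(-24208\right) \frac{1}{25082} = - \frac{12104}{12541} \approx -0.96515$)
$\frac{N + \left(\frac{10753}{989} + \frac{11113}{9657}\right)}{C{\left(r{\left(2 \right)} \right)} - 43073} = \frac{- \frac{12104}{12541} + \left(\frac{10753}{989} + \frac{11113}{9657}\right)}{158 - 43073} = \frac{- \frac{12104}{12541} + \left(10753 \cdot \frac{1}{989} + 11113 \cdot \frac{1}{9657}\right)}{-42915} = \left(- \frac{12104}{12541} + \left(\frac{10753}{989} + \frac{11113}{9657}\right)\right) \left(- \frac{1}{42915}\right) = \left(- \frac{12104}{12541} + \frac{114832478}{9550773}\right) \left(- \frac{1}{42915}\right) = \frac{1324511550206}{119776244193} \left(- \frac{1}{42915}\right) = - \frac{1324511550206}{5140197519542595}$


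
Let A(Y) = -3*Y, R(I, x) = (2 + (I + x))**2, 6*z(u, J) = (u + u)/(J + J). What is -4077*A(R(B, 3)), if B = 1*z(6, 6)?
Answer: 1305999/4 ≈ 3.2650e+5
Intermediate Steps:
z(u, J) = u/(6*J) (z(u, J) = ((u + u)/(J + J))/6 = ((2*u)/((2*J)))/6 = ((2*u)*(1/(2*J)))/6 = (u/J)/6 = u/(6*J))
B = 1/6 (B = 1*((1/6)*6/6) = 1*((1/6)*6*(1/6)) = 1*(1/6) = 1/6 ≈ 0.16667)
R(I, x) = (2 + I + x)**2
-4077*A(R(B, 3)) = -(-12231)*(2 + 1/6 + 3)**2 = -(-12231)*(31/6)**2 = -(-12231)*961/36 = -4077*(-961/12) = 1305999/4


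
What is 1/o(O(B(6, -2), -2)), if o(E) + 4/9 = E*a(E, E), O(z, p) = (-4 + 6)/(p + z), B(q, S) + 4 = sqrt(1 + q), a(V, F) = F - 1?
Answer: -423/197 + 4293*sqrt(7)/2758 ≈ 1.9711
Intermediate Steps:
a(V, F) = -1 + F
B(q, S) = -4 + sqrt(1 + q)
O(z, p) = 2/(p + z)
o(E) = -4/9 + E*(-1 + E)
1/o(O(B(6, -2), -2)) = 1/(-4/9 + (2/(-2 + (-4 + sqrt(1 + 6))))**2 - 2/(-2 + (-4 + sqrt(1 + 6)))) = 1/(-4/9 + (2/(-2 + (-4 + sqrt(7))))**2 - 2/(-2 + (-4 + sqrt(7)))) = 1/(-4/9 + (2/(-6 + sqrt(7)))**2 - 2/(-6 + sqrt(7))) = 1/(-4/9 + 4/(-6 + sqrt(7))**2 - 2/(-6 + sqrt(7))) = 1/(-4/9 - 2/(-6 + sqrt(7)) + 4/(-6 + sqrt(7))**2)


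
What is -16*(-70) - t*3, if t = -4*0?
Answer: 1120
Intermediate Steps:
t = 0
-16*(-70) - t*3 = -16*(-70) - 1*0*3 = 1120 + 0*3 = 1120 + 0 = 1120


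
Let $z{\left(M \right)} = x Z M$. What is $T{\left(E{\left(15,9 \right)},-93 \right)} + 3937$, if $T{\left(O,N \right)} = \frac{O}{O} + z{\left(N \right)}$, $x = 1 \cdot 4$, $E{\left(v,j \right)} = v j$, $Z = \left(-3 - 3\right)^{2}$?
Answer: $-9454$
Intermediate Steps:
$Z = 36$ ($Z = \left(-6\right)^{2} = 36$)
$E{\left(v,j \right)} = j v$
$x = 4$
$z{\left(M \right)} = 144 M$ ($z{\left(M \right)} = 4 \cdot 36 M = 144 M$)
$T{\left(O,N \right)} = 1 + 144 N$ ($T{\left(O,N \right)} = \frac{O}{O} + 144 N = 1 + 144 N$)
$T{\left(E{\left(15,9 \right)},-93 \right)} + 3937 = \left(1 + 144 \left(-93\right)\right) + 3937 = \left(1 - 13392\right) + 3937 = -13391 + 3937 = -9454$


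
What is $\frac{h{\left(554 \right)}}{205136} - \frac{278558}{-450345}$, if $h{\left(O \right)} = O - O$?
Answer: $\frac{39794}{64335} \approx 0.61854$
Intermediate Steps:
$h{\left(O \right)} = 0$
$\frac{h{\left(554 \right)}}{205136} - \frac{278558}{-450345} = \frac{0}{205136} - \frac{278558}{-450345} = 0 \cdot \frac{1}{205136} - - \frac{39794}{64335} = 0 + \frac{39794}{64335} = \frac{39794}{64335}$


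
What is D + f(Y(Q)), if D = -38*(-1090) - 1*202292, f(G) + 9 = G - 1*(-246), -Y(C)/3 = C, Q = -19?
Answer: -160578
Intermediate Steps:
Y(C) = -3*C
f(G) = 237 + G (f(G) = -9 + (G - 1*(-246)) = -9 + (G + 246) = -9 + (246 + G) = 237 + G)
D = -160872 (D = 41420 - 202292 = -160872)
D + f(Y(Q)) = -160872 + (237 - 3*(-19)) = -160872 + (237 + 57) = -160872 + 294 = -160578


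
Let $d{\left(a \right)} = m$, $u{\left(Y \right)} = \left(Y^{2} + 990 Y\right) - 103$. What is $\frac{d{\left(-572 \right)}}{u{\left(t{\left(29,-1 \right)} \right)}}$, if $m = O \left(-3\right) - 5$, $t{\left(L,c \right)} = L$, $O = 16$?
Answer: $- \frac{53}{29448} \approx -0.0017998$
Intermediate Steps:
$m = -53$ ($m = 16 \left(-3\right) - 5 = -48 - 5 = -53$)
$u{\left(Y \right)} = -103 + Y^{2} + 990 Y$
$d{\left(a \right)} = -53$
$\frac{d{\left(-572 \right)}}{u{\left(t{\left(29,-1 \right)} \right)}} = - \frac{53}{-103 + 29^{2} + 990 \cdot 29} = - \frac{53}{-103 + 841 + 28710} = - \frac{53}{29448}$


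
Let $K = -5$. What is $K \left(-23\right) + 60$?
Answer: $175$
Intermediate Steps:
$K \left(-23\right) + 60 = \left(-5\right) \left(-23\right) + 60 = 115 + 60 = 175$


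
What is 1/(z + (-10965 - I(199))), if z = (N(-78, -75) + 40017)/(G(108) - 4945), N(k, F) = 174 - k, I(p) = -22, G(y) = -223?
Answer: -5168/56593693 ≈ -9.1318e-5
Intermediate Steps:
z = -40269/5168 (z = ((174 - 1*(-78)) + 40017)/(-223 - 4945) = ((174 + 78) + 40017)/(-5168) = (252 + 40017)*(-1/5168) = 40269*(-1/5168) = -40269/5168 ≈ -7.7920)
1/(z + (-10965 - I(199))) = 1/(-40269/5168 + (-10965 - 1*(-22))) = 1/(-40269/5168 + (-10965 + 22)) = 1/(-40269/5168 - 10943) = 1/(-56593693/5168) = -5168/56593693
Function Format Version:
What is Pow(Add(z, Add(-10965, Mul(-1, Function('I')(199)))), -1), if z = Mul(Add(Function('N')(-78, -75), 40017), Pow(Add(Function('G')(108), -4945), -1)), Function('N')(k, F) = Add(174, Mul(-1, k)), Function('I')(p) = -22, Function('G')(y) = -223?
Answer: Rational(-5168, 56593693) ≈ -9.1318e-5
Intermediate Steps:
z = Rational(-40269, 5168) (z = Mul(Add(Add(174, Mul(-1, -78)), 40017), Pow(Add(-223, -4945), -1)) = Mul(Add(Add(174, 78), 40017), Pow(-5168, -1)) = Mul(Add(252, 40017), Rational(-1, 5168)) = Mul(40269, Rational(-1, 5168)) = Rational(-40269, 5168) ≈ -7.7920)
Pow(Add(z, Add(-10965, Mul(-1, Function('I')(199)))), -1) = Pow(Add(Rational(-40269, 5168), Add(-10965, Mul(-1, -22))), -1) = Pow(Add(Rational(-40269, 5168), Add(-10965, 22)), -1) = Pow(Add(Rational(-40269, 5168), -10943), -1) = Pow(Rational(-56593693, 5168), -1) = Rational(-5168, 56593693)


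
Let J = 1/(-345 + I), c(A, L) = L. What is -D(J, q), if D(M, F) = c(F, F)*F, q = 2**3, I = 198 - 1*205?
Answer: -64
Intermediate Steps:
I = -7 (I = 198 - 205 = -7)
q = 8
J = -1/352 (J = 1/(-345 - 7) = 1/(-352) = -1/352 ≈ -0.0028409)
D(M, F) = F**2 (D(M, F) = F*F = F**2)
-D(J, q) = -1*8**2 = -1*64 = -64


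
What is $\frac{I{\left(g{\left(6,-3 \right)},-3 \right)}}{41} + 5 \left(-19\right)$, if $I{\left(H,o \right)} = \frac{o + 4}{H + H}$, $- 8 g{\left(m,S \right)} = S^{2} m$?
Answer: $- \frac{105167}{1107} \approx -95.002$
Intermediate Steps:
$g{\left(m,S \right)} = - \frac{m S^{2}}{8}$ ($g{\left(m,S \right)} = - \frac{S^{2} m}{8} = - \frac{m S^{2}}{8}$)
$I{\left(H,o \right)} = \frac{4 + o}{2 H}$
$\frac{I{\left(g{\left(6,-3 \right)},-3 \right)}}{41} + 5 \left(-19\right) = \frac{\frac{1}{2} \frac{1}{\left(- \frac{1}{8}\right) 6 \left(-3\right)^{2}} \left(4 - 3\right)}{41} + 5 \left(-19\right) = \frac{1}{2} \frac{1}{\left(- \frac{1}{8}\right) 6 \cdot 9} \cdot 1 \cdot \frac{1}{41} - 95 = \frac{1}{2} \frac{1}{- \frac{27}{4}} \cdot 1 \cdot \frac{1}{41} - 95 = \frac{1}{2} \left(- \frac{4}{27}\right) 1 \cdot \frac{1}{41} - 95 = \left(- \frac{2}{27}\right) \frac{1}{41} - 95 = - \frac{2}{1107} - 95 = - \frac{105167}{1107}$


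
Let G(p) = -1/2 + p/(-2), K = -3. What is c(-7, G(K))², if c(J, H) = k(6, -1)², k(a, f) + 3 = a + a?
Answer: 6561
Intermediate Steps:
k(a, f) = -3 + 2*a (k(a, f) = -3 + (a + a) = -3 + 2*a)
G(p) = -½ - p/2 (G(p) = -1*½ + p*(-½) = -½ - p/2)
c(J, H) = 81 (c(J, H) = (-3 + 2*6)² = (-3 + 12)² = 9² = 81)
c(-7, G(K))² = 81² = 6561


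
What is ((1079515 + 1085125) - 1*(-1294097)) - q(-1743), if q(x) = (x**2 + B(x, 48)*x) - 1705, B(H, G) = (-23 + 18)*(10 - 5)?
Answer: 378818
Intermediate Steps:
B(H, G) = -25 (B(H, G) = -5*5 = -25)
q(x) = -1705 + x**2 - 25*x (q(x) = (x**2 - 25*x) - 1705 = -1705 + x**2 - 25*x)
((1079515 + 1085125) - 1*(-1294097)) - q(-1743) = ((1079515 + 1085125) - 1*(-1294097)) - (-1705 + (-1743)**2 - 25*(-1743)) = (2164640 + 1294097) - (-1705 + 3038049 + 43575) = 3458737 - 1*3079919 = 3458737 - 3079919 = 378818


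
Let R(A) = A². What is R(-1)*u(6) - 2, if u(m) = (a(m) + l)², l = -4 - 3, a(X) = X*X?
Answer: 839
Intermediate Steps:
a(X) = X²
l = -7
u(m) = (-7 + m²)² (u(m) = (m² - 7)² = (-7 + m²)²)
R(-1)*u(6) - 2 = (-1)²*(-7 + 6²)² - 2 = 1*(-7 + 36)² - 2 = 1*29² - 2 = 1*841 - 2 = 841 - 2 = 839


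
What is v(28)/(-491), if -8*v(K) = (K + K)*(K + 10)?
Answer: 266/491 ≈ 0.54175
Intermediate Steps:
v(K) = -K*(10 + K)/4 (v(K) = -(K + K)*(K + 10)/8 = -2*K*(10 + K)/8 = -K*(10 + K)/4)
v(28)/(-491) = -¼*28*(10 + 28)/(-491) = -¼*28*38*(-1/491) = -266*(-1/491) = 266/491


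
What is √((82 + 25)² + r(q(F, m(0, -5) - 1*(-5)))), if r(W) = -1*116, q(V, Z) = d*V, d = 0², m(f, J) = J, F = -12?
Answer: √11333 ≈ 106.46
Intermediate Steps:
d = 0
q(V, Z) = 0 (q(V, Z) = 0*V = 0)
r(W) = -116
√((82 + 25)² + r(q(F, m(0, -5) - 1*(-5)))) = √((82 + 25)² - 116) = √(107² - 116) = √(11449 - 116) = √11333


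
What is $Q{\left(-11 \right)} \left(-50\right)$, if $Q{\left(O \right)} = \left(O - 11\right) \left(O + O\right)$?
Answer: $-24200$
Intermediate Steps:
$Q{\left(O \right)} = 2 O \left(-11 + O\right)$ ($Q{\left(O \right)} = \left(-11 + O\right) 2 O = 2 O \left(-11 + O\right)$)
$Q{\left(-11 \right)} \left(-50\right) = 2 \left(-11\right) \left(-11 - 11\right) \left(-50\right) = 2 \left(-11\right) \left(-22\right) \left(-50\right) = 484 \left(-50\right) = -24200$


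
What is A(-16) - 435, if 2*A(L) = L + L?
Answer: -451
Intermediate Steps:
A(L) = L (A(L) = (L + L)/2 = (2*L)/2 = L)
A(-16) - 435 = -16 - 435 = -451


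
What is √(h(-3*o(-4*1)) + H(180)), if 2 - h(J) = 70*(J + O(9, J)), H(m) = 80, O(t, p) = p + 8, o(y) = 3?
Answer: √782 ≈ 27.964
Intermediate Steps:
O(t, p) = 8 + p
h(J) = -558 - 140*J (h(J) = 2 - 70*(J + (8 + J)) = 2 - 70*(8 + 2*J) = 2 - (560 + 140*J) = 2 + (-560 - 140*J) = -558 - 140*J)
√(h(-3*o(-4*1)) + H(180)) = √((-558 - (-420)*3) + 80) = √((-558 - 140*(-9)) + 80) = √((-558 + 1260) + 80) = √(702 + 80) = √782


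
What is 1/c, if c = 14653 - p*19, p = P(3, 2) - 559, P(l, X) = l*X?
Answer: 1/25160 ≈ 3.9746e-5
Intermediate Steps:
P(l, X) = X*l
p = -553 (p = 2*3 - 559 = 6 - 559 = -553)
c = 25160 (c = 14653 - (-553)*19 = 14653 - 1*(-10507) = 14653 + 10507 = 25160)
1/c = 1/25160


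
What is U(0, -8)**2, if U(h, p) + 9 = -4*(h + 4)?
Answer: 625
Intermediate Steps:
U(h, p) = -25 - 4*h (U(h, p) = -9 - 4*(h + 4) = -9 - 4*(4 + h) = -9 + (-16 - 4*h) = -25 - 4*h)
U(0, -8)**2 = (-25 - 4*0)**2 = (-25 + 0)**2 = (-25)**2 = 625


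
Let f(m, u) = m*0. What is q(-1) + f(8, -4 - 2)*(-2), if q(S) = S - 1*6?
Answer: -7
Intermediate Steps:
f(m, u) = 0
q(S) = -6 + S (q(S) = S - 6 = -6 + S)
q(-1) + f(8, -4 - 2)*(-2) = (-6 - 1) + 0*(-2) = -7 + 0 = -7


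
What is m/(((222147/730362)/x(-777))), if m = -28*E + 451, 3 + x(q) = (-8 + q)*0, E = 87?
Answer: 483256190/24683 ≈ 19579.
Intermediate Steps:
x(q) = -3 (x(q) = -3 + (-8 + q)*0 = -3 + 0 = -3)
m = -1985 (m = -28*87 + 451 = -2436 + 451 = -1985)
m/(((222147/730362)/x(-777))) = -1985/((222147/730362)/(-3)) = -1985/((222147*(1/730362))*(-1/3)) = -1985/((74049/243454)*(-1/3)) = -1985/(-24683/243454) = -1985*(-243454/24683) = 483256190/24683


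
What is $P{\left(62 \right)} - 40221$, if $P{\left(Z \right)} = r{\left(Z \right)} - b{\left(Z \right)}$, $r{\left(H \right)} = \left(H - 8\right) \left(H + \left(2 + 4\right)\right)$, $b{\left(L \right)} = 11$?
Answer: $-36560$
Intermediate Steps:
$r{\left(H \right)} = \left(-8 + H\right) \left(6 + H\right)$ ($r{\left(H \right)} = \left(-8 + H\right) \left(H + 6\right) = \left(-8 + H\right) \left(6 + H\right)$)
$P{\left(Z \right)} = -59 + Z^{2} - 2 Z$ ($P{\left(Z \right)} = \left(-48 + Z^{2} - 2 Z\right) - 11 = -59 + Z^{2} - 2 Z$)
$P{\left(62 \right)} - 40221 = \left(-59 + 62^{2} - 124\right) - 40221 = \left(-59 + 3844 - 124\right) - 40221 = 3661 - 40221 = -36560$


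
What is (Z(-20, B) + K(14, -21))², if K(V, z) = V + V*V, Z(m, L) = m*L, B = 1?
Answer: 36100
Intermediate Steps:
Z(m, L) = L*m
K(V, z) = V + V²
(Z(-20, B) + K(14, -21))² = (1*(-20) + 14*(1 + 14))² = (-20 + 14*15)² = (-20 + 210)² = 190² = 36100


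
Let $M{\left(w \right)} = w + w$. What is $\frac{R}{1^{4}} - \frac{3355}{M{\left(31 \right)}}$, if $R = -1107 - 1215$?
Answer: $- \frac{147319}{62} \approx -2376.1$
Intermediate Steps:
$M{\left(w \right)} = 2 w$
$R = -2322$
$\frac{R}{1^{4}} - \frac{3355}{M{\left(31 \right)}} = - \frac{2322}{1^{4}} - \frac{3355}{2 \cdot 31} = - \frac{2322}{1} - \frac{3355}{62} = \left(-2322\right) 1 - \frac{3355}{62} = -2322 - \frac{3355}{62} = - \frac{147319}{62}$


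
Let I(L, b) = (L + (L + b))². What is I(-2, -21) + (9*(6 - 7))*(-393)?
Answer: 4162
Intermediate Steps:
I(L, b) = (b + 2*L)²
I(-2, -21) + (9*(6 - 7))*(-393) = (-21 + 2*(-2))² + (9*(6 - 7))*(-393) = (-21 - 4)² + (9*(-1))*(-393) = (-25)² - 9*(-393) = 625 + 3537 = 4162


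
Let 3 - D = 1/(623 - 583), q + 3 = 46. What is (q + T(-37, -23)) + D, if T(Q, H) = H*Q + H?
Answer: 34959/40 ≈ 873.97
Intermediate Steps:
q = 43 (q = -3 + 46 = 43)
D = 119/40 (D = 3 - 1/(623 - 583) = 3 - 1/40 = 119/40 ≈ 2.9750)
T(Q, H) = H + H*Q
(q + T(-37, -23)) + D = (43 - 23*(1 - 37)) + 119/40 = (43 - 23*(-36)) + 119/40 = (43 + 828) + 119/40 = 871 + 119/40 = 34959/40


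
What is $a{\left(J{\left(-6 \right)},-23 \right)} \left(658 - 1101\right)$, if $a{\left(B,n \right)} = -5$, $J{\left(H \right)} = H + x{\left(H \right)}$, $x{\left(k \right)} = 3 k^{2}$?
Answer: $2215$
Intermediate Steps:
$J{\left(H \right)} = H + 3 H^{2}$
$a{\left(J{\left(-6 \right)},-23 \right)} \left(658 - 1101\right) = - 5 \left(658 - 1101\right) = \left(-5\right) \left(-443\right) = 2215$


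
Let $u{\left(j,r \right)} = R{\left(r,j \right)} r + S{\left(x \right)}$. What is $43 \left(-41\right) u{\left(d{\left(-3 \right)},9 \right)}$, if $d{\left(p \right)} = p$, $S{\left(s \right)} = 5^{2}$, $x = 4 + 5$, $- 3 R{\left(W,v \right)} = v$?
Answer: $-59942$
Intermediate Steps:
$R{\left(W,v \right)} = - \frac{v}{3}$
$x = 9$
$S{\left(s \right)} = 25$
$u{\left(j,r \right)} = 25 - \frac{j r}{3}$ ($u{\left(j,r \right)} = - \frac{j}{3} r + 25 = - \frac{j r}{3} + 25 = 25 - \frac{j r}{3}$)
$43 \left(-41\right) u{\left(d{\left(-3 \right)},9 \right)} = 43 \left(-41\right) \left(25 - \left(-1\right) 9\right) = - 1763 \left(25 + 9\right) = \left(-1763\right) 34 = -59942$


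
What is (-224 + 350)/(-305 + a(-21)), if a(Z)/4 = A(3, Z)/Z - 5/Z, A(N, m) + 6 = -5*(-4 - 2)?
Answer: -2646/6481 ≈ -0.40827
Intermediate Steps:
A(N, m) = 24 (A(N, m) = -6 - 5*(-4 - 2) = -6 - 5*(-6) = -6 + 30 = 24)
a(Z) = 76/Z (a(Z) = 4*(24/Z - 5/Z) = 4*(19/Z) = 76/Z)
(-224 + 350)/(-305 + a(-21)) = (-224 + 350)/(-305 + 76/(-21)) = 126/(-305 + 76*(-1/21)) = 126/(-305 - 76/21) = 126/(-6481/21) = 126*(-21/6481) = -2646/6481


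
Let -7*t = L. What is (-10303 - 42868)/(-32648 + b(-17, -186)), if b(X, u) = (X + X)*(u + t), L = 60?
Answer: 372197/182228 ≈ 2.0425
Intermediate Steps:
t = -60/7 (t = -⅐*60 = -60/7 ≈ -8.5714)
b(X, u) = 2*X*(-60/7 + u) (b(X, u) = (X + X)*(u - 60/7) = (2*X)*(-60/7 + u) = 2*X*(-60/7 + u))
(-10303 - 42868)/(-32648 + b(-17, -186)) = (-10303 - 42868)/(-32648 + (2/7)*(-17)*(-60 + 7*(-186))) = -53171/(-32648 + (2/7)*(-17)*(-60 - 1302)) = -53171/(-32648 + (2/7)*(-17)*(-1362)) = -53171/(-32648 + 46308/7) = -53171/(-182228/7) = -53171*(-7/182228) = 372197/182228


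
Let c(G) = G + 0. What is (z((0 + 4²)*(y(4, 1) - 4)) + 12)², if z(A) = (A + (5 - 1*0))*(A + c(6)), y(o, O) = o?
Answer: 1764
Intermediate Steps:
c(G) = G
z(A) = (5 + A)*(6 + A) (z(A) = (A + (5 - 1*0))*(A + 6) = (A + (5 + 0))*(6 + A) = (A + 5)*(6 + A) = (5 + A)*(6 + A))
(z((0 + 4²)*(y(4, 1) - 4)) + 12)² = ((30 + ((0 + 4²)*(4 - 4))² + 11*((0 + 4²)*(4 - 4))) + 12)² = ((30 + ((0 + 16)*0)² + 11*((0 + 16)*0)) + 12)² = ((30 + (16*0)² + 11*(16*0)) + 12)² = ((30 + 0² + 11*0) + 12)² = ((30 + 0 + 0) + 12)² = (30 + 12)² = 42² = 1764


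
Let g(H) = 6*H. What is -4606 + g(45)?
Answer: -4336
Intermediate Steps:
-4606 + g(45) = -4606 + 6*45 = -4606 + 270 = -4336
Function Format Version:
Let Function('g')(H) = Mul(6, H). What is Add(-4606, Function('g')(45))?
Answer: -4336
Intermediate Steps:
Add(-4606, Function('g')(45)) = Add(-4606, Mul(6, 45)) = Add(-4606, 270) = -4336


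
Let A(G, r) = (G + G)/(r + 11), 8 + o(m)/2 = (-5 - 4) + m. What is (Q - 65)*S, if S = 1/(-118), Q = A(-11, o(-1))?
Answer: 1603/2950 ≈ 0.54339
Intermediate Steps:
o(m) = -34 + 2*m (o(m) = -16 + 2*((-5 - 4) + m) = -16 + 2*(-9 + m) = -16 + (-18 + 2*m) = -34 + 2*m)
A(G, r) = 2*G/(11 + r) (A(G, r) = (2*G)/(11 + r) = 2*G/(11 + r))
Q = 22/25 (Q = 2*(-11)/(11 + (-34 + 2*(-1))) = 2*(-11)/(11 + (-34 - 2)) = 2*(-11)/(11 - 36) = 2*(-11)/(-25) = 2*(-11)*(-1/25) = 22/25 ≈ 0.88000)
S = -1/118 ≈ -0.0084746
(Q - 65)*S = (22/25 - 65)*(-1/118) = -1603/25*(-1/118) = 1603/2950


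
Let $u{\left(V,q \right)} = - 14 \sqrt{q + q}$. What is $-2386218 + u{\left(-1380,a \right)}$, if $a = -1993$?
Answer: $-2386218 - 14 i \sqrt{3986} \approx -2.3862 \cdot 10^{6} - 883.89 i$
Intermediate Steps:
$u{\left(V,q \right)} = - 14 \sqrt{2} \sqrt{q}$ ($u{\left(V,q \right)} = - 14 \sqrt{2 q} = - 14 \sqrt{2} \sqrt{q}$)
$-2386218 + u{\left(-1380,a \right)} = -2386218 - 14 \sqrt{2} \sqrt{-1993} = -2386218 - 14 \sqrt{2} i \sqrt{1993} = -2386218 - 14 i \sqrt{3986}$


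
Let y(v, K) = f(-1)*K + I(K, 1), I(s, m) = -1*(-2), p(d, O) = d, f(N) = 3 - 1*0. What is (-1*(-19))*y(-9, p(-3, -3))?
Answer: -133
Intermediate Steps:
f(N) = 3 (f(N) = 3 + 0 = 3)
I(s, m) = 2
y(v, K) = 2 + 3*K (y(v, K) = 3*K + 2 = 2 + 3*K)
(-1*(-19))*y(-9, p(-3, -3)) = (-1*(-19))*(2 + 3*(-3)) = 19*(2 - 9) = 19*(-7) = -133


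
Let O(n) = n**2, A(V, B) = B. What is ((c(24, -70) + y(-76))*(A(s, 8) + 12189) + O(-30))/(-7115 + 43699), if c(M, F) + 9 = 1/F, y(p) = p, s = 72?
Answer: -72521347/2560880 ≈ -28.319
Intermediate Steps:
c(M, F) = -9 + 1/F
((c(24, -70) + y(-76))*(A(s, 8) + 12189) + O(-30))/(-7115 + 43699) = (((-9 + 1/(-70)) - 76)*(8 + 12189) + (-30)**2)/(-7115 + 43699) = (((-9 - 1/70) - 76)*12197 + 900)/36584 = ((-631/70 - 76)*12197 + 900)*(1/36584) = (-5951/70*12197 + 900)*(1/36584) = (-72584347/70 + 900)*(1/36584) = -72521347/70*1/36584 = -72521347/2560880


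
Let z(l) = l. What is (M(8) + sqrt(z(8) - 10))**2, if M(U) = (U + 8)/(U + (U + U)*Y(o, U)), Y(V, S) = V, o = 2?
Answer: -46/25 + 4*I*sqrt(2)/5 ≈ -1.84 + 1.1314*I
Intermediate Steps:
M(U) = (8 + U)/(5*U) (M(U) = (U + 8)/(U + (U + U)*2) = (8 + U)/(U + (2*U)*2) = (8 + U)/(U + 4*U) = (8 + U)/((5*U)) = (8 + U)*(1/(5*U)) = (8 + U)/(5*U))
(M(8) + sqrt(z(8) - 10))**2 = ((1/5)*(8 + 8)/8 + sqrt(8 - 10))**2 = ((1/5)*(1/8)*16 + sqrt(-2))**2 = (2/5 + I*sqrt(2))**2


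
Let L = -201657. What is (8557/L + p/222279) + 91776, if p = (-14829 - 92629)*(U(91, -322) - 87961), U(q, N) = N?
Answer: 669648733855347/4980457367 ≈ 1.3446e+5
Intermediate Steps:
p = 9486714614 (p = (-14829 - 92629)*(-322 - 87961) = -107458*(-88283) = 9486714614)
(8557/L + p/222279) + 91776 = (8557/(-201657) + 9486714614/222279) + 91776 = (8557*(-1/201657) + 9486714614*(1/222279)) + 91776 = (-8557/201657 + 9486714614/222279) + 91776 = 212562278541555/4980457367 + 91776 = 669648733855347/4980457367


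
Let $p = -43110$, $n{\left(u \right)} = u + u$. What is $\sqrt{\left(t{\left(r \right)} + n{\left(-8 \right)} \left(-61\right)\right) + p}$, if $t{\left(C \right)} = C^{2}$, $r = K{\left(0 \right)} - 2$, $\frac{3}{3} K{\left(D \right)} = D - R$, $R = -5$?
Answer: $5 i \sqrt{1685} \approx 205.24 i$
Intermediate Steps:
$n{\left(u \right)} = 2 u$
$K{\left(D \right)} = 5 + D$ ($K{\left(D \right)} = D - -5 = D + 5 = 5 + D$)
$r = 3$ ($r = \left(5 + 0\right) - 2 = 5 - 2 = 3$)
$\sqrt{\left(t{\left(r \right)} + n{\left(-8 \right)} \left(-61\right)\right) + p} = \sqrt{\left(3^{2} + 2 \left(-8\right) \left(-61\right)\right) - 43110} = \sqrt{\left(9 - -976\right) - 43110} = \sqrt{\left(9 + 976\right) - 43110} = \sqrt{985 - 43110} = \sqrt{-42125} = 5 i \sqrt{1685}$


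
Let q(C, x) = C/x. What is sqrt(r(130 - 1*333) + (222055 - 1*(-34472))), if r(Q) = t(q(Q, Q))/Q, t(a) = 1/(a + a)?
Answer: sqrt(42284884166)/406 ≈ 506.48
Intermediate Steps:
t(a) = 1/(2*a)
r(Q) = 1/(2*Q) (r(Q) = (1/(2*((Q/Q))))/Q = ((1/2)/1)/Q = ((1/2)*1)/Q = 1/(2*Q))
sqrt(r(130 - 1*333) + (222055 - 1*(-34472))) = sqrt(1/(2*(130 - 1*333)) + (222055 - 1*(-34472))) = sqrt(1/(2*(130 - 333)) + (222055 + 34472)) = sqrt((1/2)/(-203) + 256527) = sqrt((1/2)*(-1/203) + 256527) = sqrt(-1/406 + 256527) = sqrt(104149961/406) = sqrt(42284884166)/406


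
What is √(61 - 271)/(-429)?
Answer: -I*√210/429 ≈ -0.033779*I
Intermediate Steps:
√(61 - 271)/(-429) = √(-210)*(-1/429) = (I*√210)*(-1/429) = -I*√210/429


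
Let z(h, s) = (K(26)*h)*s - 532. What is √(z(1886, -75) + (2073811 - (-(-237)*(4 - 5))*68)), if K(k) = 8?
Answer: √957795 ≈ 978.67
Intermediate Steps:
z(h, s) = -532 + 8*h*s (z(h, s) = (8*h)*s - 532 = 8*h*s - 532 = -532 + 8*h*s)
√(z(1886, -75) + (2073811 - (-(-237)*(4 - 5))*68)) = √((-532 + 8*1886*(-75)) + (2073811 - (-(-237)*(4 - 5))*68)) = √((-532 - 1131600) + (2073811 - (-(-237)*(-1))*68)) = √(-1132132 + (2073811 - (-79*3)*68)) = √(-1132132 + (2073811 - (-237)*68)) = √(-1132132 + (2073811 - 1*(-16116))) = √(-1132132 + (2073811 + 16116)) = √(-1132132 + 2089927) = √957795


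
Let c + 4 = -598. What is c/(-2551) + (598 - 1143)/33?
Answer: -1370429/84183 ≈ -16.279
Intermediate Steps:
c = -602 (c = -4 - 598 = -602)
c/(-2551) + (598 - 1143)/33 = -602/(-2551) + (598 - 1143)/33 = -602*(-1/2551) - 545*1/33 = 602/2551 - 545/33 = -1370429/84183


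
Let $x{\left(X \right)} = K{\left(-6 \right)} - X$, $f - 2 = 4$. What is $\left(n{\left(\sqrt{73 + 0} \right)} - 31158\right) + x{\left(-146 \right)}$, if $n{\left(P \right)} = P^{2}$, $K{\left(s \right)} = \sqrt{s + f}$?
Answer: $-30939$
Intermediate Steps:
$f = 6$ ($f = 2 + 4 = 6$)
$K{\left(s \right)} = \sqrt{6 + s}$ ($K{\left(s \right)} = \sqrt{s + 6} = \sqrt{6 + s}$)
$x{\left(X \right)} = - X$ ($x{\left(X \right)} = \sqrt{6 - 6} - X = \sqrt{0} - X = 0 - X = - X$)
$\left(n{\left(\sqrt{73 + 0} \right)} - 31158\right) + x{\left(-146 \right)} = \left(\left(\sqrt{73 + 0}\right)^{2} - 31158\right) - -146 = \left(\left(\sqrt{73}\right)^{2} - 31158\right) + 146 = \left(73 - 31158\right) + 146 = -31085 + 146 = -30939$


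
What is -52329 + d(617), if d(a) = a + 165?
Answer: -51547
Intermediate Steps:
d(a) = 165 + a
-52329 + d(617) = -52329 + (165 + 617) = -52329 + 782 = -51547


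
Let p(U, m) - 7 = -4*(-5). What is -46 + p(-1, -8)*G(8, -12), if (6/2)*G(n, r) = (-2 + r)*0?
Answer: -46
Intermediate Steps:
G(n, r) = 0 (G(n, r) = ((-2 + r)*0)/3 = (⅓)*0 = 0)
p(U, m) = 27 (p(U, m) = 7 - 4*(-5) = 7 + 20 = 27)
-46 + p(-1, -8)*G(8, -12) = -46 + 27*0 = -46 + 0 = -46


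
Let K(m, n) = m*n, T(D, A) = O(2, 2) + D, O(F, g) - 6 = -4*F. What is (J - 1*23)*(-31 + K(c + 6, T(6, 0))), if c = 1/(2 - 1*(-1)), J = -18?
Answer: 697/3 ≈ 232.33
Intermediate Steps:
O(F, g) = 6 - 4*F
c = 1/3 (c = 1/(2 + 1) = 1/3 ≈ 0.33333)
T(D, A) = -2 + D (T(D, A) = (6 - 4*2) + D = (6 - 8) + D = -2 + D)
(J - 1*23)*(-31 + K(c + 6, T(6, 0))) = (-18 - 1*23)*(-31 + (1/3 + 6)*(-2 + 6)) = (-18 - 23)*(-31 + (19/3)*4) = -41*(-31 + 76/3) = -41*(-17/3) = 697/3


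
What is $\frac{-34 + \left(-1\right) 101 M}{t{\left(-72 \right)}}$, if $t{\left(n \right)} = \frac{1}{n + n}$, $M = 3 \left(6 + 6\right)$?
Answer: $528480$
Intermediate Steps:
$M = 36$ ($M = 3 \cdot 12 = 36$)
$t{\left(n \right)} = \frac{1}{2 n}$
$\frac{-34 + \left(-1\right) 101 M}{t{\left(-72 \right)}} = \frac{-34 + \left(-1\right) 101 \cdot 36}{\frac{1}{2} \frac{1}{-72}} = \frac{-34 - 3636}{\frac{1}{2} \left(- \frac{1}{72}\right)} = \frac{-34 - 3636}{- \frac{1}{144}} = \left(-3670\right) \left(-144\right) = 528480$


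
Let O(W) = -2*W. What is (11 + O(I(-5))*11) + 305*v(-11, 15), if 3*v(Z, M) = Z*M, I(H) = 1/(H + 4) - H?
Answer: -16852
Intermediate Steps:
I(H) = 1/(4 + H) - H
v(Z, M) = M*Z/3 (v(Z, M) = (Z*M)/3 = (M*Z)/3 = M*Z/3)
(11 + O(I(-5))*11) + 305*v(-11, 15) = (11 - 2*(1 - 1*(-5)² - 4*(-5))/(4 - 5)*11) + 305*((⅓)*15*(-11)) = (11 - 2*(1 - 1*25 + 20)/(-1)*11) + 305*(-55) = (11 - (-2)*(1 - 25 + 20)*11) - 16775 = (11 - (-2)*(-4)*11) - 16775 = (11 - 2*4*11) - 16775 = (11 - 8*11) - 16775 = (11 - 88) - 16775 = -77 - 16775 = -16852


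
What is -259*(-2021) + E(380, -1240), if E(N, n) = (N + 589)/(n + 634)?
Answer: 105734355/202 ≈ 5.2344e+5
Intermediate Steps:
E(N, n) = (589 + N)/(634 + n)
-259*(-2021) + E(380, -1240) = -259*(-2021) + (589 + 380)/(634 - 1240) = 523439 + 969/(-606) = 523439 - 1/606*969 = 523439 - 323/202 = 105734355/202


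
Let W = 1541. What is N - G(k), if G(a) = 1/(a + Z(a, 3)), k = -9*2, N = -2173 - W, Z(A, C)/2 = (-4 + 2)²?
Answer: -37139/10 ≈ -3713.9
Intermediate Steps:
Z(A, C) = 8 (Z(A, C) = 2*(-4 + 2)² = 2*(-2)² = 2*4 = 8)
N = -3714 (N = -2173 - 1*1541 = -2173 - 1541 = -3714)
k = -18
G(a) = 1/(8 + a) (G(a) = 1/(a + 8) = 1/(8 + a))
N - G(k) = -3714 - 1/(8 - 18) = -3714 - 1/(-10) = -3714 - 1*(-⅒) = -3714 + ⅒ = -37139/10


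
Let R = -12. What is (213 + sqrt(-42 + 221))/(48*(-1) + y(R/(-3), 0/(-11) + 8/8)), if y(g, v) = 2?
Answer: -213/46 - sqrt(179)/46 ≈ -4.9213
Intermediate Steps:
(213 + sqrt(-42 + 221))/(48*(-1) + y(R/(-3), 0/(-11) + 8/8)) = (213 + sqrt(-42 + 221))/(48*(-1) + 2) = (213 + sqrt(179))/(-48 + 2) = (213 + sqrt(179))/(-46) = (213 + sqrt(179))*(-1/46) = -213/46 - sqrt(179)/46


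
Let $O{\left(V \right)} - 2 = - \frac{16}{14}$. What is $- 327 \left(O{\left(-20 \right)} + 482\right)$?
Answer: $- \frac{1105260}{7} \approx -1.5789 \cdot 10^{5}$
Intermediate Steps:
$O{\left(V \right)} = \frac{6}{7}$ ($O{\left(V \right)} = 2 - \frac{16}{14} = 2 - \frac{8}{7} = \frac{6}{7}$)
$- 327 \left(O{\left(-20 \right)} + 482\right) = - 327 \left(\frac{6}{7} + 482\right) = \left(-327\right) \frac{3380}{7} = - \frac{1105260}{7}$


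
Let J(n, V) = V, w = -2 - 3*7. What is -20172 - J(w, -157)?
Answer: -20015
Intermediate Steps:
w = -23 (w = -2 - 21 = -23)
-20172 - J(w, -157) = -20172 - 1*(-157) = -20172 + 157 = -20015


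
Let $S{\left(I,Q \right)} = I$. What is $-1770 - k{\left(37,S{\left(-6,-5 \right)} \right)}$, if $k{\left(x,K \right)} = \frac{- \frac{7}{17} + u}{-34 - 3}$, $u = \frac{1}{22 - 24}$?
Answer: $- \frac{2226691}{1258} \approx -1770.0$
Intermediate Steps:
$u = - \frac{1}{2}$ ($u = \frac{1}{-2} = - \frac{1}{2} \approx -0.5$)
$k{\left(x,K \right)} = \frac{31}{1258}$ ($k{\left(x,K \right)} = \frac{- \frac{7}{17} - \frac{1}{2}}{-34 - 3} = \frac{\left(-7\right) \frac{1}{17} - \frac{1}{2}}{-37} = \left(- \frac{7}{17} - \frac{1}{2}\right) \left(- \frac{1}{37}\right) = \left(- \frac{31}{34}\right) \left(- \frac{1}{37}\right) = \frac{31}{1258}$)
$-1770 - k{\left(37,S{\left(-6,-5 \right)} \right)} = -1770 - \frac{31}{1258} = - \frac{2226691}{1258}$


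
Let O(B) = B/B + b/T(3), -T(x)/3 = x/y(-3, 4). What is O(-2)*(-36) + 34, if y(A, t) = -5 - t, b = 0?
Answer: -2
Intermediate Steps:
T(x) = x/3 (T(x) = -3*x/(-5 - 1*4) = -3*x/(-5 - 4) = -3*x/(-9) = -3*x*(-1)/9 = -(-1)*x/3 = x/3)
O(B) = 1 (O(B) = B/B + 0/(((⅓)*3)) = 1 + 0/1 = 1 + 0*1 = 1 + 0 = 1)
O(-2)*(-36) + 34 = 1*(-36) + 34 = -36 + 34 = -2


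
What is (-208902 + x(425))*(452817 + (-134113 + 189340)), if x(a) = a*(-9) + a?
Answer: -107858757288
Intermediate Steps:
x(a) = -8*a (x(a) = -9*a + a = -8*a)
(-208902 + x(425))*(452817 + (-134113 + 189340)) = (-208902 - 8*425)*(452817 + (-134113 + 189340)) = (-208902 - 3400)*(452817 + 55227) = -212302*508044 = -107858757288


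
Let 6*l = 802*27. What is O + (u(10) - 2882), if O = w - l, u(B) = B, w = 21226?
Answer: 14745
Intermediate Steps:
l = 3609 (l = (802*27)/6 = (⅙)*21654 = 3609)
O = 17617 (O = 21226 - 1*3609 = 21226 - 3609 = 17617)
O + (u(10) - 2882) = 17617 + (10 - 2882) = 17617 - 2872 = 14745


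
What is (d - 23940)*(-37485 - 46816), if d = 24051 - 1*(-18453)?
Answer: -1564963764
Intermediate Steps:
d = 42504 (d = 24051 + 18453 = 42504)
(d - 23940)*(-37485 - 46816) = (42504 - 23940)*(-37485 - 46816) = 18564*(-84301) = -1564963764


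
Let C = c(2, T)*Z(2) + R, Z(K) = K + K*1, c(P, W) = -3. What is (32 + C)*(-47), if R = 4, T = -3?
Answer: -1128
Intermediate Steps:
Z(K) = 2*K (Z(K) = K + K = 2*K)
C = -8 (C = -6*2 + 4 = -3*4 + 4 = -12 + 4 = -8)
(32 + C)*(-47) = (32 - 8)*(-47) = 24*(-47) = -1128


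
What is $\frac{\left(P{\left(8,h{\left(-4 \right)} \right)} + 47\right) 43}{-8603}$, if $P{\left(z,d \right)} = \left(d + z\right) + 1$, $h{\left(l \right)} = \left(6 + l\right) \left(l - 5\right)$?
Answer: $- \frac{1634}{8603} \approx -0.18993$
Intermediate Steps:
$h{\left(l \right)} = \left(-5 + l\right) \left(6 + l\right)$ ($h{\left(l \right)} = \left(6 + l\right) \left(-5 + l\right) = \left(-5 + l\right) \left(6 + l\right)$)
$P{\left(z,d \right)} = 1 + d + z$
$\frac{\left(P{\left(8,h{\left(-4 \right)} \right)} + 47\right) 43}{-8603} = \frac{\left(\left(1 - \left(34 - 16\right) + 8\right) + 47\right) 43}{-8603} = \left(\left(1 - 18 + 8\right) + 47\right) 43 \left(- \frac{1}{8603}\right) = \left(-9 + 47\right) 43 \left(- \frac{1}{8603}\right) = 38 \cdot 43 \left(- \frac{1}{8603}\right) = 1634 \left(- \frac{1}{8603}\right) = - \frac{1634}{8603}$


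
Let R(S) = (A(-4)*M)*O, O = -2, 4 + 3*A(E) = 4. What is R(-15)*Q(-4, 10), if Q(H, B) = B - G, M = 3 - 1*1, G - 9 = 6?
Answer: 0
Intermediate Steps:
A(E) = 0 (A(E) = -4/3 + (⅓)*4 = -4/3 + 4/3 = 0)
G = 15 (G = 9 + 6 = 15)
M = 2 (M = 3 - 1 = 2)
Q(H, B) = -15 + B (Q(H, B) = B - 1*15 = B - 15 = -15 + B)
R(S) = 0 (R(S) = (0*2)*(-2) = 0*(-2) = 0)
R(-15)*Q(-4, 10) = 0*(-15 + 10) = 0*(-5) = 0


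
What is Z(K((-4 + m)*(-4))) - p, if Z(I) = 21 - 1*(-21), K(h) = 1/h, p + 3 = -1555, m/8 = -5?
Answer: 1600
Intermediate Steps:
m = -40 (m = 8*(-5) = -40)
p = -1558 (p = -3 - 1555 = -1558)
Z(I) = 42 (Z(I) = 21 + 21 = 42)
Z(K((-4 + m)*(-4))) - p = 42 - 1*(-1558) = 42 + 1558 = 1600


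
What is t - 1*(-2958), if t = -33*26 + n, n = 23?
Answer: 2123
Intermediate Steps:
t = -835 (t = -33*26 + 23 = -858 + 23 = -835)
t - 1*(-2958) = -835 - 1*(-2958) = -835 + 2958 = 2123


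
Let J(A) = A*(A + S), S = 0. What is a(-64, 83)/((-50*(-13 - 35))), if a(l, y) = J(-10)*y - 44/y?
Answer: 86107/24900 ≈ 3.4581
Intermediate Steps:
J(A) = A² (J(A) = A*(A + 0) = A*A = A²)
a(l, y) = -44/y + 100*y (a(l, y) = (-10)²*y - 44/y = 100*y - 44/y = -44/y + 100*y)
a(-64, 83)/((-50*(-13 - 35))) = (-44/83 + 100*83)/((-50*(-13 - 35))) = (-44*1/83 + 8300)/((-50*(-48))) = (-44/83 + 8300)/2400 = (688856/83)*(1/2400) = 86107/24900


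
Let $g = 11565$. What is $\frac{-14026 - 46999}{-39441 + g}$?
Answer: $\frac{61025}{27876} \approx 2.1892$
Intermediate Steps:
$\frac{-14026 - 46999}{-39441 + g} = \frac{-14026 - 46999}{-39441 + 11565} = - \frac{61025}{-27876} = \left(-61025\right) \left(- \frac{1}{27876}\right) = \frac{61025}{27876}$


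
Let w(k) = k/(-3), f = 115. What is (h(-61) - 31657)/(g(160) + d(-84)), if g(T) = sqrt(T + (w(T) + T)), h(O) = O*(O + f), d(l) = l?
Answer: 2201913/5092 + 174755*sqrt(6)/5092 ≈ 516.49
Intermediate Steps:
w(k) = -k/3 (w(k) = k*(-1/3) = -k/3)
h(O) = O*(115 + O) (h(O) = O*(O + 115) = O*(115 + O))
g(T) = sqrt(15)*sqrt(T)/3 (g(T) = sqrt(T + (-T/3 + T)) = sqrt(T + 2*T/3) = sqrt(5*T/3) = sqrt(15)*sqrt(T)/3)
(h(-61) - 31657)/(g(160) + d(-84)) = (-61*(115 - 61) - 31657)/(sqrt(15)*sqrt(160)/3 - 84) = (-61*54 - 31657)/(sqrt(15)*(4*sqrt(10))/3 - 84) = (-3294 - 31657)/(20*sqrt(6)/3 - 84) = -34951/(-84 + 20*sqrt(6)/3)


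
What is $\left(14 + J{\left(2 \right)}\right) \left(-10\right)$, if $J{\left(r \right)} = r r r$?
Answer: $-220$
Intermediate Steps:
$J{\left(r \right)} = r^{3}$ ($J{\left(r \right)} = r^{2} r = r^{3}$)
$\left(14 + J{\left(2 \right)}\right) \left(-10\right) = \left(14 + 2^{3}\right) \left(-10\right) = \left(14 + 8\right) \left(-10\right) = 22 \left(-10\right) = -220$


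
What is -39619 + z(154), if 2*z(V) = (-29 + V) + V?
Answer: -78959/2 ≈ -39480.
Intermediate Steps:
z(V) = -29/2 + V (z(V) = ((-29 + V) + V)/2 = (-29 + 2*V)/2 = -29/2 + V)
-39619 + z(154) = -39619 + (-29/2 + 154) = -39619 + 279/2 = -78959/2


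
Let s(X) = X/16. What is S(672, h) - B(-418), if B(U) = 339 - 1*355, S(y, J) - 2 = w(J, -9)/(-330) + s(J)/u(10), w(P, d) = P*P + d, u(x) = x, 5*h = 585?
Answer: -39993/1760 ≈ -22.723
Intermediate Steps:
h = 117 (h = (1/5)*585 = 117)
w(P, d) = d + P**2 (w(P, d) = P**2 + d = d + P**2)
s(X) = X/16 (s(X) = X*(1/16) = X/16)
S(y, J) = 223/110 - J**2/330 + J/160 (S(y, J) = 2 + ((-9 + J**2)/(-330) + (J/16)/10) = 2 + ((-9 + J**2)*(-1/330) + (J/16)*(1/10)) = 2 + ((3/110 - J**2/330) + J/160) = 2 + (3/110 - J**2/330 + J/160) = 223/110 - J**2/330 + J/160)
B(U) = -16 (B(U) = 339 - 355 = -16)
S(672, h) - B(-418) = (223/110 - 1/330*117**2 + (1/160)*117) - 1*(-16) = (223/110 - 1/330*13689 + 117/160) + 16 = (223/110 - 4563/110 + 117/160) + 16 = -68153/1760 + 16 = -39993/1760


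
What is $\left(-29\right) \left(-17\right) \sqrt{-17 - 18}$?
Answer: $493 i \sqrt{35} \approx 2916.6 i$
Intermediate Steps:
$\left(-29\right) \left(-17\right) \sqrt{-17 - 18} = 493 \sqrt{-35} = 493 i \sqrt{35}$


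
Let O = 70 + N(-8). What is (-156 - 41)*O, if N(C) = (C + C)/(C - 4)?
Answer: -42158/3 ≈ -14053.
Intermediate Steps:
N(C) = 2*C/(-4 + C) (N(C) = (2*C)/(-4 + C) = 2*C/(-4 + C))
O = 214/3 (O = 70 + 2*(-8)/(-4 - 8) = 70 + 2*(-8)/(-12) = 70 + 2*(-8)*(-1/12) = 70 + 4/3 = 214/3 ≈ 71.333)
(-156 - 41)*O = (-156 - 41)*(214/3) = -197*214/3 = -42158/3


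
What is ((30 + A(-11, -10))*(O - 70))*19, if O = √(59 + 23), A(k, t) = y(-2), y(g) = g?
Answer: -37240 + 532*√82 ≈ -32423.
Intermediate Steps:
A(k, t) = -2
O = √82 ≈ 9.0554
((30 + A(-11, -10))*(O - 70))*19 = ((30 - 2)*(√82 - 70))*19 = (28*(-70 + √82))*19 = (-1960 + 28*√82)*19 = -37240 + 532*√82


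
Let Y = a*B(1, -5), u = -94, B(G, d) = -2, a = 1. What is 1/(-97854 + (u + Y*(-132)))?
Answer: -1/97684 ≈ -1.0237e-5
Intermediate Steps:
Y = -2 (Y = 1*(-2) = -2)
1/(-97854 + (u + Y*(-132))) = 1/(-97854 + (-94 - 2*(-132))) = 1/(-97854 + (-94 + 264)) = 1/(-97854 + 170) = 1/(-97684) = -1/97684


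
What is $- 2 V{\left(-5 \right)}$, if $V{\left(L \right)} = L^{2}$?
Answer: $-50$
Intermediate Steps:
$- 2 V{\left(-5 \right)} = - 2 \left(-5\right)^{2} = \left(-2\right) 25 = -50$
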